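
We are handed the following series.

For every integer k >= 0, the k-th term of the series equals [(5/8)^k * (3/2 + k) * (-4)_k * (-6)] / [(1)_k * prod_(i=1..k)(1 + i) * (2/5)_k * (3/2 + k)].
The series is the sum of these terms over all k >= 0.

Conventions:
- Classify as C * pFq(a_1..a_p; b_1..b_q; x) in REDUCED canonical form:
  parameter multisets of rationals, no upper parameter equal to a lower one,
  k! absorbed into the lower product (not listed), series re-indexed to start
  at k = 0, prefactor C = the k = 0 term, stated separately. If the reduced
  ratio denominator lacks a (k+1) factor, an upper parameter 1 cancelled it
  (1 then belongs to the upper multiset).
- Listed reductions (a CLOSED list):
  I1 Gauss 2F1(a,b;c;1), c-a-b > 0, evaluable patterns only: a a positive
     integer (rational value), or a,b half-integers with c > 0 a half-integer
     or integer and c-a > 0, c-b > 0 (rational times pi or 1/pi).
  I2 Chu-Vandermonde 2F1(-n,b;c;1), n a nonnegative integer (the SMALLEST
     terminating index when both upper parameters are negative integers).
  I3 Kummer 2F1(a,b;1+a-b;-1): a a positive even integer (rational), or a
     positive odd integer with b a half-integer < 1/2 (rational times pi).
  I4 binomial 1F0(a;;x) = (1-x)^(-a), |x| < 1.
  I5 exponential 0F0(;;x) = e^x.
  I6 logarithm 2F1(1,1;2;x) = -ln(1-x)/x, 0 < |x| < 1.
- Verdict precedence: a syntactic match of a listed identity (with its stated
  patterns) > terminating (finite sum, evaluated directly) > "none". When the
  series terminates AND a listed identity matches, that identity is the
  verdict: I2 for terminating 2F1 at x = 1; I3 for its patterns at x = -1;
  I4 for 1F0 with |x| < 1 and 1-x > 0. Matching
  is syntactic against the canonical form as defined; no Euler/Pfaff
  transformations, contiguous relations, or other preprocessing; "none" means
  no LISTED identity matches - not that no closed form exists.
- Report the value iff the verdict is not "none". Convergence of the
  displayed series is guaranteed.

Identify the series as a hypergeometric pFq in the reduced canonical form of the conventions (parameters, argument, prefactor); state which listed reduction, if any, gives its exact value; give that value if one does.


This is -6 * 1F2(-4; 2/5, 2; 5/8) in reduced canonical form. Verdict: terminating - no listed pattern fits, but -4 in the upper list cuts the series at k = 4; direct evaluation. Sum: 409188851/46792704.

Structural cue: with t_0 = -6, k + 3/2 divides numerator and denominator alike; C = -6, x = 5/8 after cancelling.
Adjacent-term ratio: r(k) = (5/8) * (k-4) / [(k+2/5) (k+2) (k+1)] - poly over poly, x = (5/8) from leading terms; C = -6 at k = 0.


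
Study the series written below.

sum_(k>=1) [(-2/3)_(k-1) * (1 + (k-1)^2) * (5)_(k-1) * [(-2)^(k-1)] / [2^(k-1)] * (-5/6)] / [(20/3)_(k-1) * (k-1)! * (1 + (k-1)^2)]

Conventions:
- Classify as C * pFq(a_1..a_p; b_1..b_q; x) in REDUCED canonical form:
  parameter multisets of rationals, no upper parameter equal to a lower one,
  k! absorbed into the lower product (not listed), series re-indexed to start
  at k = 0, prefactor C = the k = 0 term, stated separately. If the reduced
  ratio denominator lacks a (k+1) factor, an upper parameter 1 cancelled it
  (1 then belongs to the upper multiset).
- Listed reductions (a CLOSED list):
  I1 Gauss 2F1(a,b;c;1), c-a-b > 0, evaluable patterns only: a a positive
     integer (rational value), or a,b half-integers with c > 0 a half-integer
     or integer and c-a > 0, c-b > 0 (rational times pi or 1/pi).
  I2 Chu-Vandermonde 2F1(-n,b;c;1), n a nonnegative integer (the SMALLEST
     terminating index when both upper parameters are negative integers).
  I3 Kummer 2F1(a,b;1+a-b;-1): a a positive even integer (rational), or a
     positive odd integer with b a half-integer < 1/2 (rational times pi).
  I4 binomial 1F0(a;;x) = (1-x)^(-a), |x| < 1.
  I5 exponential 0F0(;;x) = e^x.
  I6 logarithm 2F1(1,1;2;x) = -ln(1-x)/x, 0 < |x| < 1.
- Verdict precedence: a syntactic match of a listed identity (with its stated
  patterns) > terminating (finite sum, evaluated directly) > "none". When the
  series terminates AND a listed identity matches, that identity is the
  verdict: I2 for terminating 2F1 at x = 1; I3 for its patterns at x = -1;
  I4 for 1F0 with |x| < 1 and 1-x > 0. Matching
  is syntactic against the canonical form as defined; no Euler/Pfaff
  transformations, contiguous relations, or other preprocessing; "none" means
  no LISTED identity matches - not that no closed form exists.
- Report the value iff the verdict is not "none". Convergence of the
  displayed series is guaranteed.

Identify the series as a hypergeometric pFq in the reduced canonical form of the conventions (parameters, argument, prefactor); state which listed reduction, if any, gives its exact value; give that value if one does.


The series (x = -1) is 2F1: upper {-2/3, 5}, lower {20/3}, prefactor -5/6. Verdict: none here - no I1-I6 shape fits x = -1 with lower {20/3}.

Structural cue: t_0 being -5/6, the factor k^2 + 1 cancels (top and bottom), leaving C = -5/6.
Step ratio: r(k) = (-1) * (k-2/3) (k+5) / [(k+20/3) (k+1)] - rational in k. x = (-1); t_0 = -5/6; negate the roots.


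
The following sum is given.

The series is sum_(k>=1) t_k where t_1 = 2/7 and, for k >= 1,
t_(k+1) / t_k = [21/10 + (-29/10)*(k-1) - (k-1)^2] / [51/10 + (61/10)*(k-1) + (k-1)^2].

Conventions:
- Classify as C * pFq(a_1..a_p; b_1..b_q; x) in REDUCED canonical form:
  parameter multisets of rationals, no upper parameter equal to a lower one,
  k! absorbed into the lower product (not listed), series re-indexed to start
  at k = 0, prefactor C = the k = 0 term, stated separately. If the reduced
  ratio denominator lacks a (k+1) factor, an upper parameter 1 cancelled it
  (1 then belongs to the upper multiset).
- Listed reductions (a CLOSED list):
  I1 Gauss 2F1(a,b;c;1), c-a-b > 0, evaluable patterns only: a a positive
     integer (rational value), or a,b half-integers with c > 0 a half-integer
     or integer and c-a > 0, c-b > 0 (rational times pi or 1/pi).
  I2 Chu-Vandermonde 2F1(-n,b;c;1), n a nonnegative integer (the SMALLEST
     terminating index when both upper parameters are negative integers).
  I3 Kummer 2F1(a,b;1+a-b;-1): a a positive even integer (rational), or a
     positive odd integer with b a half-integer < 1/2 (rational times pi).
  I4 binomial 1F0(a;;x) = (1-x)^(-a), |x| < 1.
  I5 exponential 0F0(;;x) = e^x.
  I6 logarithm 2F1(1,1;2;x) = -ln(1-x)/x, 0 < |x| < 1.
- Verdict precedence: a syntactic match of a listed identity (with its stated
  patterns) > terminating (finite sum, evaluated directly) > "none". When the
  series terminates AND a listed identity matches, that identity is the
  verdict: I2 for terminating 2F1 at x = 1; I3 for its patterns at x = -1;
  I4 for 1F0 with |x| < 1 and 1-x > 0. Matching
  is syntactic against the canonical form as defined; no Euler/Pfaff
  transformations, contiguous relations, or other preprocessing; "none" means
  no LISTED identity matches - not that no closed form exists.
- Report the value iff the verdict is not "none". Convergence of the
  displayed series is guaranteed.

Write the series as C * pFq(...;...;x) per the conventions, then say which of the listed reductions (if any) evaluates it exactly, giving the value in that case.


The series (x = -1) is 2F1: upper {-3/5, 7/2}, lower {51/10}, prefactor 2/7. Verdict: none - this 2F1 at x = -1 matches no listed pattern, and upper {-3/5, 7/2} holds no stopper.

Structural cue: from the first term 2/7: factor the ratio over Q (prefactor 2/7): negated roots = parameters.
Ratio: r(k) = (-1) * (k-3/5) (k+7/2) / [(k+51/10) (k+1)] - poly over poly, x = (-1) from leading terms; C = 2/7 at k = 0.


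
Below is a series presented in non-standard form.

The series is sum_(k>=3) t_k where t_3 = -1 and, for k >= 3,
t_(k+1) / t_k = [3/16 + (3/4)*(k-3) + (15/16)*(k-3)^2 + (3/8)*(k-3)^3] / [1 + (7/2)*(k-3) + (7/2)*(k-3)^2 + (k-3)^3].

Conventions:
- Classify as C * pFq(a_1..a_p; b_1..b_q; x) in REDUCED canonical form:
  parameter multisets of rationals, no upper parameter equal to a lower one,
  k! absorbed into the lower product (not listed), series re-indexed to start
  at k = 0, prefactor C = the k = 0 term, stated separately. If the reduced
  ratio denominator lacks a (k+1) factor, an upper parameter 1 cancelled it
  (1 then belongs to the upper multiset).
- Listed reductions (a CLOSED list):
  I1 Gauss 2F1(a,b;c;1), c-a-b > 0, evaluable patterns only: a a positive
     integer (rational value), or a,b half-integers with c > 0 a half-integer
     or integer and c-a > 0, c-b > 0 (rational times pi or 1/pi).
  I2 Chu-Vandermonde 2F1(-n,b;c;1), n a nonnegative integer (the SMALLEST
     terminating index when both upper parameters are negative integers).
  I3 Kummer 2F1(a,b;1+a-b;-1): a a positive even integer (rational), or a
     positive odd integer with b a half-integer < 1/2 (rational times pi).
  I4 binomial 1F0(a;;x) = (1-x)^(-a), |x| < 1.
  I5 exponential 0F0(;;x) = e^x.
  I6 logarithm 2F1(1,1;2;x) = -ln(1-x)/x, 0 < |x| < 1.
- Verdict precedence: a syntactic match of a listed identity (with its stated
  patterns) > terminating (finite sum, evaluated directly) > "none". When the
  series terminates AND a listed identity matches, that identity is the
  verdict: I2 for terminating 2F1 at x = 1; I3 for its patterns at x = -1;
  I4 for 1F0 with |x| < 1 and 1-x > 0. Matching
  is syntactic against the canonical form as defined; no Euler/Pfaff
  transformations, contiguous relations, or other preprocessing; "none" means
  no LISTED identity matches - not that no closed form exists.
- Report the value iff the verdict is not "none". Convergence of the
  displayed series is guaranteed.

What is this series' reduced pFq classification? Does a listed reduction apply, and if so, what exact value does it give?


This is -1 * 2F1(1, 1; 2; 3/8) in reduced canonical form. Verdict: the I6 logarithm reduction matches (the logarithm: parameters (1,1;2), x = 3/8). Exact value: (8/3) * ln(5/8).

Key step: from the first term -1: cancel k + 1/2 from the displayed ratio first; then C = -1.
Step ratio: r(k) = (3/8) * (k+1) (k+1) / [(k+2) (k+1)] - rational in k. x = (3/8); t_0 = -1; negate the roots.


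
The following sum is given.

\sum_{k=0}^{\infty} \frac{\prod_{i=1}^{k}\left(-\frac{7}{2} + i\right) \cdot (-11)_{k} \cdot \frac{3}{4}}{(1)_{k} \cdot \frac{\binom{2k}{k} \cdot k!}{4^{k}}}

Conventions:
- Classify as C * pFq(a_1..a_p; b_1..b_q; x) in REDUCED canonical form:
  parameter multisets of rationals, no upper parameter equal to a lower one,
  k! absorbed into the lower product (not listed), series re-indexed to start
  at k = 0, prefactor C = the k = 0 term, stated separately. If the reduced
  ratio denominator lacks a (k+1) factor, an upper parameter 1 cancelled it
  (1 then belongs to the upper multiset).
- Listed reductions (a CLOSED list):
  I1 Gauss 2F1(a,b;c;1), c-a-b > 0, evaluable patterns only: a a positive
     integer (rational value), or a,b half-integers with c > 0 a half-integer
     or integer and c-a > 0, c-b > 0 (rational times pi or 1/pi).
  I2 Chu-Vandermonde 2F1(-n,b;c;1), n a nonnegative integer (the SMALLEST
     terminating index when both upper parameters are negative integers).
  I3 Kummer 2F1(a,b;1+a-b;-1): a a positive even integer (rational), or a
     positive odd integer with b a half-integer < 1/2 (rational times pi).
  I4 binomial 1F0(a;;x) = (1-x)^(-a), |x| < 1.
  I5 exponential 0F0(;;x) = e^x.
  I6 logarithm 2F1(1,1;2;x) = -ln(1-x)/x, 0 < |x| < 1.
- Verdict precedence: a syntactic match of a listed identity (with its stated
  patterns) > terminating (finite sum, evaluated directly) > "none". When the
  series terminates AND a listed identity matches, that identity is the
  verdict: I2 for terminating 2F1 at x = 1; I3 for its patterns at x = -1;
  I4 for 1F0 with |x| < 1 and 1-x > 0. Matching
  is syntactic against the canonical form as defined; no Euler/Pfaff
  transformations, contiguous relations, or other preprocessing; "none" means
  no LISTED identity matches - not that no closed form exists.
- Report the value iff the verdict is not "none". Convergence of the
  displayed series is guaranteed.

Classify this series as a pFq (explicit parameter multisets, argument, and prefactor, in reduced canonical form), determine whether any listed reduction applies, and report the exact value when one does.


Reduced: x = 1, 2F1, upper = {-11, -\frac{5}{2}}, lower = {\frac{1}{2}}, C = \frac{3}{4}. Verdict (x = 1): Chu-Vandermonde (I2) applies (terminating 2F1 at x = 1 with n = 11, b = -5/2, c = \frac{1}{2}). Hence: \frac{786432}{2261}.

Key observation: x = 1 and the lower central binomial (C = 3/4, x = 1) hides (1/2)_k.
Step ratio: r(k) = 1 * (k-11) (k-\frac{5}{2}) / [(k+\frac{1}{2}) (k+1)] - rational in k. x = 1; t_0 = \frac{3}{4}; negate the roots.


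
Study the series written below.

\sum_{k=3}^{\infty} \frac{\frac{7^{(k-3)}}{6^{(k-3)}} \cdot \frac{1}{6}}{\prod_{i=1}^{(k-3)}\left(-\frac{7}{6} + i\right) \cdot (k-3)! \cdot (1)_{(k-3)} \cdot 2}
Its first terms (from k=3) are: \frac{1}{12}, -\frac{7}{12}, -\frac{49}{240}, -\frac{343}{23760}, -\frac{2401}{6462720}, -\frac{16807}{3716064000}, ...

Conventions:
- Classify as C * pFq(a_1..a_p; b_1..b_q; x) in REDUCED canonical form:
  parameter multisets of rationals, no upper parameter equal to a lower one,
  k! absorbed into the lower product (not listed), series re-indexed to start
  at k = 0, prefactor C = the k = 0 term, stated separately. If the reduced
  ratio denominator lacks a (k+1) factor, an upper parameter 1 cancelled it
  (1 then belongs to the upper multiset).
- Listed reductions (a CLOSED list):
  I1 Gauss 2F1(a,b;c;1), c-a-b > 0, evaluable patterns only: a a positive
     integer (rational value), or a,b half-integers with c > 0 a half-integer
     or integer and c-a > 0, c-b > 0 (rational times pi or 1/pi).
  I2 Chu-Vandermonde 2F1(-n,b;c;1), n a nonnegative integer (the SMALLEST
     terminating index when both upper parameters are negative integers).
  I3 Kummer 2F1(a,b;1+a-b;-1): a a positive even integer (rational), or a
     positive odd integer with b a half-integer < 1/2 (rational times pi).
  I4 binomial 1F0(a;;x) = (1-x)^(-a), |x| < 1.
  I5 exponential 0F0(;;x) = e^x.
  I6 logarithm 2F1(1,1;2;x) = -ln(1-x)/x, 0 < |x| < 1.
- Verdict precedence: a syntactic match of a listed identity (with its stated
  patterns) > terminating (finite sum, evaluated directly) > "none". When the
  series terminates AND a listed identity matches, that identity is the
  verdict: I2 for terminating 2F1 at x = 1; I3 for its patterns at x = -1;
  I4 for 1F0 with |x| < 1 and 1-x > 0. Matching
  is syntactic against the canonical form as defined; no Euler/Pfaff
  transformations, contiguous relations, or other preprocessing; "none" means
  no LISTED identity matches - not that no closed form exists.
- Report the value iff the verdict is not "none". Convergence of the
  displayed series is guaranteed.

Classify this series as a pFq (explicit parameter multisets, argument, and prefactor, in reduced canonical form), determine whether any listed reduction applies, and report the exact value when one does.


x = \frac{7}{6} here; the reduced form reads 0F2, upper {-}, lower {-\frac{1}{6}, 1}, C = \frac{1}{12}. Verdict: none - this 0F2 at x = \frac{7}{6} matches no listed pattern, and upper {-} holds no stopper.

Key step: with t_0 = \frac{1}{12}, the lower running product (prefactor 1/12) is a rising factorial.
Term ratio: r(k) = \frac{7}{6} * 1 / [(k-\frac{1}{6}) (k+1) (k+1)] - poly over poly, x = \frac{7}{6} from leading terms; C = \frac{1}{12} at k = 0.


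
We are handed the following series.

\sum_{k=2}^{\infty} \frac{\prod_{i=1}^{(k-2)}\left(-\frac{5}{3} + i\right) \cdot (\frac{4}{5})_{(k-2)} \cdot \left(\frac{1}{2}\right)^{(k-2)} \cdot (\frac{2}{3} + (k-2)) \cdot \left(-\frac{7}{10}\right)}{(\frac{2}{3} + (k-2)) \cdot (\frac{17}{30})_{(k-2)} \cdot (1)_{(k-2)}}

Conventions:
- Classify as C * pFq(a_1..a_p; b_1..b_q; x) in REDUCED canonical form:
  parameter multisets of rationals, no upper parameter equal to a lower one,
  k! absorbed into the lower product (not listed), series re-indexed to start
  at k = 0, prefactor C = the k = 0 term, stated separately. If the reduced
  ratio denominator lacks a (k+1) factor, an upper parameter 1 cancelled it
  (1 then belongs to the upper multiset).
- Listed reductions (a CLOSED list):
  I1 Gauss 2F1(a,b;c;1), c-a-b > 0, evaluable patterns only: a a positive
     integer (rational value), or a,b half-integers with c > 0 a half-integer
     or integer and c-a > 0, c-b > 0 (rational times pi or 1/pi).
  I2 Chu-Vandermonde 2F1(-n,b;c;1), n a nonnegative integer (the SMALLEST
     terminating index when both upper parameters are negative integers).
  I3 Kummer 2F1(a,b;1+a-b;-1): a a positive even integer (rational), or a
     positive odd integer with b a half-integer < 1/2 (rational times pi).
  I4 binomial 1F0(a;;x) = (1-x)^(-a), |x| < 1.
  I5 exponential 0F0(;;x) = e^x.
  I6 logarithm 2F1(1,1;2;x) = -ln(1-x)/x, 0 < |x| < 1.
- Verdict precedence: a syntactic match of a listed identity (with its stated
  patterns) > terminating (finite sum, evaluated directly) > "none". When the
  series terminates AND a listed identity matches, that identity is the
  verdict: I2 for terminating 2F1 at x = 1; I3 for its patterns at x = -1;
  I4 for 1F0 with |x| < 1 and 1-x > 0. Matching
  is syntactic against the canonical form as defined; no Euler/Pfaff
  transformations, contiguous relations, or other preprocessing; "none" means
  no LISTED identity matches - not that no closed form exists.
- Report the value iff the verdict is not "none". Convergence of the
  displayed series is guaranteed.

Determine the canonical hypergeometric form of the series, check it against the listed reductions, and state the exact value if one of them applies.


With C = -\frac{7}{10}: the canonical form is 2F1(-\frac{2}{3}, \frac{4}{5}; \frac{17}{30}; \frac{1}{2}). Verdict: none. No listed pattern accepts 2F1(-\frac{2}{3}, \frac{4}{5}; \frac{17}{30}; \frac{1}{2}).

The tell: t_0 being -\frac{7}{10}, the factor k + 2/3 cancels (top and bottom), leaving prefactor -7/10.
Consecutive-term ratio: r(k) = \frac{1}{2} * (k-\frac{2}{3}) (k+\frac{4}{5}) / [(k+\frac{17}{30}) (k+1)] - poly over poly, x = \frac{1}{2} from leading terms; C = -\frac{7}{10} at k = 0.


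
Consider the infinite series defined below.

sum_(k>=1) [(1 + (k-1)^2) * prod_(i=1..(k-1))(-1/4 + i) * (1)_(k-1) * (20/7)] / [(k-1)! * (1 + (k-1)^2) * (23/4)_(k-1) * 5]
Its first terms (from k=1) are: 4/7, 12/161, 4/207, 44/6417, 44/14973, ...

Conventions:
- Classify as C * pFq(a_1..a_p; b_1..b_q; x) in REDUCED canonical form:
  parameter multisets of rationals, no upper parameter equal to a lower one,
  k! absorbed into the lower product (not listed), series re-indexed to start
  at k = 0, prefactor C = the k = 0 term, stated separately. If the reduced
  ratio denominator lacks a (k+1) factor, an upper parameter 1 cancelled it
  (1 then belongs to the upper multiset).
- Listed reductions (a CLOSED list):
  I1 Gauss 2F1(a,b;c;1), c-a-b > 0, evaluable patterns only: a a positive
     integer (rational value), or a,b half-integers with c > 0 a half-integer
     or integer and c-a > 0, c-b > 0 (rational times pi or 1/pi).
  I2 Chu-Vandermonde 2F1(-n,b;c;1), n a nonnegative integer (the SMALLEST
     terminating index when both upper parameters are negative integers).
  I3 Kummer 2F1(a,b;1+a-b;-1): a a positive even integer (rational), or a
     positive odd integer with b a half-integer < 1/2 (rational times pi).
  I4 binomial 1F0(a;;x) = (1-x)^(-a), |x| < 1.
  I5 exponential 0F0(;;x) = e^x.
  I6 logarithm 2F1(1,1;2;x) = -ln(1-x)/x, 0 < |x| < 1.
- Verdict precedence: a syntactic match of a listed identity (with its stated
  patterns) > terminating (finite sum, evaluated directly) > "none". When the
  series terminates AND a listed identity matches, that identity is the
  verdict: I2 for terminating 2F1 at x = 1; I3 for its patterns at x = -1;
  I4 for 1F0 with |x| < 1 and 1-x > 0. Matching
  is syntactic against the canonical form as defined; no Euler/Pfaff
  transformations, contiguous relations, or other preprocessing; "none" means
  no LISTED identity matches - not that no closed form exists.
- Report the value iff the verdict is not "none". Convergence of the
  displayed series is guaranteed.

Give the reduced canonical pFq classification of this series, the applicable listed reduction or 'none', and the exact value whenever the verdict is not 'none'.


Reduced: x = 1, 2F1, upper = {3/4, 1}, lower = {23/4}, C = 4/7. Verdict: Gauss (I1, integer-parameter pattern) matches (x = 1: the Gamma ratio telescopes since c-a-b = 4 > 0 and a = 1 in Z>0). Sum: 19/28.

Key step: t_0 being 4/7, the constant factors (prefactor 4/7) combine into one prefactor.
Step ratio: r(k) = 1 * (k+3/4) (k+1) / [(k+23/4) (k+1)] - poly over poly, x = 1 from leading terms; C = 4/7 at k = 0.


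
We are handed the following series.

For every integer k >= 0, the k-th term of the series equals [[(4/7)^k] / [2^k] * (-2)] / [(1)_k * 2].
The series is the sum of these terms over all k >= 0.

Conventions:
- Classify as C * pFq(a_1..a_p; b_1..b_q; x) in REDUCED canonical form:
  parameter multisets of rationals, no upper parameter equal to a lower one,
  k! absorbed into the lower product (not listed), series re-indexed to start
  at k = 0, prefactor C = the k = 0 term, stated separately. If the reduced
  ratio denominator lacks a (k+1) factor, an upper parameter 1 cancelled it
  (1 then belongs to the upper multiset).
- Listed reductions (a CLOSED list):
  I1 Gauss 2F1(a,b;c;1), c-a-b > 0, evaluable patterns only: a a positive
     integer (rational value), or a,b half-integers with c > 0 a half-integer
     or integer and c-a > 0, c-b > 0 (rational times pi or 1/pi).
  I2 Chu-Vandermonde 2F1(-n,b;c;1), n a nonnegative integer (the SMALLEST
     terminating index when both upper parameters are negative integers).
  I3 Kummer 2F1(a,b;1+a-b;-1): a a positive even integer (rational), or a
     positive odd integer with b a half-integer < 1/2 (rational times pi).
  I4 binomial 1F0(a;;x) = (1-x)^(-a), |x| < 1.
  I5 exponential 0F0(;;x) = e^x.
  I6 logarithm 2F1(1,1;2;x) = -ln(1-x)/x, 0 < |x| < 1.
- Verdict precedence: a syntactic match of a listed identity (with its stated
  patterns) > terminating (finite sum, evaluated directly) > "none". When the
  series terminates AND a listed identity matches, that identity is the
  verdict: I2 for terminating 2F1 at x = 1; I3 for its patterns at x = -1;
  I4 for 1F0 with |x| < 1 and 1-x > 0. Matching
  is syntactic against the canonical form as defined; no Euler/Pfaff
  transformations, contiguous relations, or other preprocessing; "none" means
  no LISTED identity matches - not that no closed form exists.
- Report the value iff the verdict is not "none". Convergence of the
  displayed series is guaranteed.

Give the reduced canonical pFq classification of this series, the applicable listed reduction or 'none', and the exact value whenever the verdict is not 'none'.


With C = -1: the canonical form is 0F0(-; -; 2/7). Verdict: the I5 exponential reduction fires (the 0F0 exponential series at x = 2/7). Sum: (-1) * e^(2/7).

Key step: x = (2/7) and (1)_k (C = -1, x = 2/7) is k! itself.
Term ratio: r(k) = (2/7) * 1 / [(k+1)] - rational in k, leading ratio (2/7); with t_0 = -1, classification follows.


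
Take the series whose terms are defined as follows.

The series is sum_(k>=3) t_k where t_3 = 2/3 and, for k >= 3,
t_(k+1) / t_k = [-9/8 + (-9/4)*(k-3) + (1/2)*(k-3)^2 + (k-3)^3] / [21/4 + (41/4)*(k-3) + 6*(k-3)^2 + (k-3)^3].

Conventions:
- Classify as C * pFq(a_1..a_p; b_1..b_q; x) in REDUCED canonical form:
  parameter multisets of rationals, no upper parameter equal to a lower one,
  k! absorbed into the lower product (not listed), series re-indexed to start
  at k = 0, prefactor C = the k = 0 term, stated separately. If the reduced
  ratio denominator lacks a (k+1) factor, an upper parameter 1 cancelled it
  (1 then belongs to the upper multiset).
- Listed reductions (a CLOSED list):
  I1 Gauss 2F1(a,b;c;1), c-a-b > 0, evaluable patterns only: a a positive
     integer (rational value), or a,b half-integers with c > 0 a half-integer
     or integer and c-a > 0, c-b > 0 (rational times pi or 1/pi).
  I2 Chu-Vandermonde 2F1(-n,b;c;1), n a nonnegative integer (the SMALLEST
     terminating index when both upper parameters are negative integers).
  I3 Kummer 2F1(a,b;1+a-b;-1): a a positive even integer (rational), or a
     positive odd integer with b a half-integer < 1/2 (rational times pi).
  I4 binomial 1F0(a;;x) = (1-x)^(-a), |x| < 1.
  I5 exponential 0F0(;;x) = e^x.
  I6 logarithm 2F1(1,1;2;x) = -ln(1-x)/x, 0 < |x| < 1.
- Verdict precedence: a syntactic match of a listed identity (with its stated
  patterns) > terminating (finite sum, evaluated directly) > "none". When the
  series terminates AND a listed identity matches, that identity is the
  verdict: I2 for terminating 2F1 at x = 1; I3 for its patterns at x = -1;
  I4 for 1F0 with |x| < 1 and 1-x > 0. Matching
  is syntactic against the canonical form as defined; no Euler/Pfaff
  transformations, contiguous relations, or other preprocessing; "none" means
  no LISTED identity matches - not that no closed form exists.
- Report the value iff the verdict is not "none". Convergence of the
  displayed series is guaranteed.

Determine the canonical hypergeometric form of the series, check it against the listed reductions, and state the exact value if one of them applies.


With C = 2/3: the canonical form is 2F1(-3/2, 1/2; 7/2; 1). Verdict: the half-integer Gauss pattern (I1) applies (x = 1; upper {-3/2, 1/2} half-integers, c = 7/2 in the evaluable pattern). Its exact value is (175/1024) * pi.

Key step: x = 1 and roots of the ratio polynomials (C = 2/3) are the negated parameters.
Consecutive-term ratio: r(k) = 1 * (k-3/2) (k+1/2) / [(k+7/2) (k+1)] - poly over poly, x = 1 from leading terms; C = 2/3 at k = 0.


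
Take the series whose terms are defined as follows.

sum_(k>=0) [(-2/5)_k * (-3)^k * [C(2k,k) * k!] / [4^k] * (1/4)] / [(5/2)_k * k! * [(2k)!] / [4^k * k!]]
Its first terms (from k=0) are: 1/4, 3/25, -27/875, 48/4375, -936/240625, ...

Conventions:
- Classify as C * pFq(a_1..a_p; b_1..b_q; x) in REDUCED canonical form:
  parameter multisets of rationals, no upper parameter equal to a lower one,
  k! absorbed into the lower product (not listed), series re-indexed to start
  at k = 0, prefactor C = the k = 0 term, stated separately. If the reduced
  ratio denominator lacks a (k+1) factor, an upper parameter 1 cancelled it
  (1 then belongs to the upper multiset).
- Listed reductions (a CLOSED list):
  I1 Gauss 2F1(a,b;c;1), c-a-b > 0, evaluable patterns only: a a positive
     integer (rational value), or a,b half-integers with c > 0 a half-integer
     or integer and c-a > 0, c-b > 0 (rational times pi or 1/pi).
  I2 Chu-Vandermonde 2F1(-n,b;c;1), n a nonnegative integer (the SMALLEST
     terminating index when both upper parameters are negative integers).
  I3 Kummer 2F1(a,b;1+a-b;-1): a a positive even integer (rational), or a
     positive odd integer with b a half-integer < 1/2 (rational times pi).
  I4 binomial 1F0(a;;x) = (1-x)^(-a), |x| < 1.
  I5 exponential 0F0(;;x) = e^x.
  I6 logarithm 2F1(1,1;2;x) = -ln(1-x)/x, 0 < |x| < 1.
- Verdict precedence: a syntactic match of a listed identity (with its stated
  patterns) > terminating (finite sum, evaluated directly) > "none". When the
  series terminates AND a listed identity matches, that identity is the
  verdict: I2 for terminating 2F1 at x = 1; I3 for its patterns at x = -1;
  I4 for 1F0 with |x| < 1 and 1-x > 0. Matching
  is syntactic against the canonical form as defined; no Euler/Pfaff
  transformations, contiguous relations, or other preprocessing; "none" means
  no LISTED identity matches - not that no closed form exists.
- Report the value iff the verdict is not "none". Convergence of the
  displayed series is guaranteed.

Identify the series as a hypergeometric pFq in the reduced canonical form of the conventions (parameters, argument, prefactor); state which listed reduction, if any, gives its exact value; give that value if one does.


The series (x = -3) is 1F1: upper {-2/5}, lower {5/2}, prefactor 1/4. Verdict: none here - no I1-I6 shape fits x = -3 with lower {5/2}.

First insight: t_0 being 1/4, the parameter 1/2 appears in both the upper and lower lists and cancels.
Ratio: r(k) = (-3) * (k-2/5) / [(k+5/2) (k+1)] - rational in k. x = (-3); t_0 = 1/4; negate the roots.


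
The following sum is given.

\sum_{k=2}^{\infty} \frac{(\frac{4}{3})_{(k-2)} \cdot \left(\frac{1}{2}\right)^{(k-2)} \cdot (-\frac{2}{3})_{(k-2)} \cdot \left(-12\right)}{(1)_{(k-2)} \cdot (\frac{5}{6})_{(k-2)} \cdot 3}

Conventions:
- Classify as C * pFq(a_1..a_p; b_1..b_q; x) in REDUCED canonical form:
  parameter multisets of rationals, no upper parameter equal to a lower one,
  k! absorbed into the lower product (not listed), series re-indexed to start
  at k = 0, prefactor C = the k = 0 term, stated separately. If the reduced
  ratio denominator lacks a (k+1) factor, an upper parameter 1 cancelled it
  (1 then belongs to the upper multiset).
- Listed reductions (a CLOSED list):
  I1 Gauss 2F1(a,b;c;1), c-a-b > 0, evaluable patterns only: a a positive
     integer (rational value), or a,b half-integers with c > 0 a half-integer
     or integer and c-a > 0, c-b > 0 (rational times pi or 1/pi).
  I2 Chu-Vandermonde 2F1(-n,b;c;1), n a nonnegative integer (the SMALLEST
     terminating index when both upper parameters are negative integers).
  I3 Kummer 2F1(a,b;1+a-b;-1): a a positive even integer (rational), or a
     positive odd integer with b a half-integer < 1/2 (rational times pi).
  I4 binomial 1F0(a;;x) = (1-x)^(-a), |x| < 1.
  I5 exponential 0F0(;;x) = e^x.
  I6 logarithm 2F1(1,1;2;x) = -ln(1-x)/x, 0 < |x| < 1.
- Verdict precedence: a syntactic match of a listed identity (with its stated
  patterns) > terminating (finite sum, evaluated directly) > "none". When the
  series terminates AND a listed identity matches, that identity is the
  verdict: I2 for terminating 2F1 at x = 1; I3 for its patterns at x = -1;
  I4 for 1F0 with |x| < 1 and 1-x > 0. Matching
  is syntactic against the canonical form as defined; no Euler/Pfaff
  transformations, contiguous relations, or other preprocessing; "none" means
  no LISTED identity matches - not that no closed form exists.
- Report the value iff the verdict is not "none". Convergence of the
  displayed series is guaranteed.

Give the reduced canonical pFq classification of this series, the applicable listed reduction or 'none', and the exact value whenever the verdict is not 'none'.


Classification (C = -4): 2F1 with upper {-\frac{2}{3}, \frac{4}{3}}, lower {\frac{5}{6}}, argument x = \frac{1}{2}. Verdict: none - this 2F1 at x = \frac{1}{2} matches no listed pattern, and upper {-\frac{2}{3}, \frac{4}{3}} holds no stopper.

Key observation: t_0 = -4 here, and the constant factors (prefactor -4) combine into one prefactor.
Adjacent-term ratio: r(k) = \frac{1}{2} * (k-\frac{2}{3}) (k+\frac{4}{3}) / [(k+\frac{5}{6}) (k+1)] - poly over poly, x = \frac{1}{2} from leading terms; C = -4 at k = 0.


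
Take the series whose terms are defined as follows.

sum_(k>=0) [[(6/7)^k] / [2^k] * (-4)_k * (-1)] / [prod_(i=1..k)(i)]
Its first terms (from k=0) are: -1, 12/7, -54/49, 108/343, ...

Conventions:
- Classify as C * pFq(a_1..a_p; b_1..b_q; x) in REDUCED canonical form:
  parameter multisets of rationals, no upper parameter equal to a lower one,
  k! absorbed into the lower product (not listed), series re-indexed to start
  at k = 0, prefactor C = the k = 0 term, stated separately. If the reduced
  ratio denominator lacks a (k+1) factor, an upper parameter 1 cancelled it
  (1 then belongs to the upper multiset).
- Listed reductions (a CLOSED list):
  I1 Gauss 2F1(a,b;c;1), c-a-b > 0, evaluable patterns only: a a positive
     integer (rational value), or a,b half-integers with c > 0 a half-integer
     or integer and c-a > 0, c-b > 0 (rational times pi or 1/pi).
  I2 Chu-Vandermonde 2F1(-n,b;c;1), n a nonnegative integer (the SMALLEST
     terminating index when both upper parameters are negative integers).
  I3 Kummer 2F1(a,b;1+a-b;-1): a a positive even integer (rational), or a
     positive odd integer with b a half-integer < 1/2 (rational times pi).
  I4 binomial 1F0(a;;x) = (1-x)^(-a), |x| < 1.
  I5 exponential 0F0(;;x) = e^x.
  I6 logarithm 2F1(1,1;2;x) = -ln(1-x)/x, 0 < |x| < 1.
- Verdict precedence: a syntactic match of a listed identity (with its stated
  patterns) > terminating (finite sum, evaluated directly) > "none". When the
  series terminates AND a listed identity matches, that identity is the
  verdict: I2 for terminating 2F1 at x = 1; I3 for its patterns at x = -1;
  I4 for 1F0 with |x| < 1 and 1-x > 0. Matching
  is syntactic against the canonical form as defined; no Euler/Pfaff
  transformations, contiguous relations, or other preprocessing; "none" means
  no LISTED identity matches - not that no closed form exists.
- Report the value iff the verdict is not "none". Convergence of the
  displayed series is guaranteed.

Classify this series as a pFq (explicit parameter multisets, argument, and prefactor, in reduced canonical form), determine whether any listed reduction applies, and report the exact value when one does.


Reduced: x = 3/7, 1F0, upper = {-4}, lower = {-}, C = -1. Verdict at x = 3/7: the I4 binomial reduction matches (the 1F0 binomial series: exponent 4, x = 3/7). Hence: -256/2401.

The tell: with t_0 = -1, the product of the first k integers (prefactor -1) is k!.
Term ratio: r(k) = (3/7) * (k-4) / [(k+1)] - poly over poly, x = (3/7) from leading terms; C = -1 at k = 0.


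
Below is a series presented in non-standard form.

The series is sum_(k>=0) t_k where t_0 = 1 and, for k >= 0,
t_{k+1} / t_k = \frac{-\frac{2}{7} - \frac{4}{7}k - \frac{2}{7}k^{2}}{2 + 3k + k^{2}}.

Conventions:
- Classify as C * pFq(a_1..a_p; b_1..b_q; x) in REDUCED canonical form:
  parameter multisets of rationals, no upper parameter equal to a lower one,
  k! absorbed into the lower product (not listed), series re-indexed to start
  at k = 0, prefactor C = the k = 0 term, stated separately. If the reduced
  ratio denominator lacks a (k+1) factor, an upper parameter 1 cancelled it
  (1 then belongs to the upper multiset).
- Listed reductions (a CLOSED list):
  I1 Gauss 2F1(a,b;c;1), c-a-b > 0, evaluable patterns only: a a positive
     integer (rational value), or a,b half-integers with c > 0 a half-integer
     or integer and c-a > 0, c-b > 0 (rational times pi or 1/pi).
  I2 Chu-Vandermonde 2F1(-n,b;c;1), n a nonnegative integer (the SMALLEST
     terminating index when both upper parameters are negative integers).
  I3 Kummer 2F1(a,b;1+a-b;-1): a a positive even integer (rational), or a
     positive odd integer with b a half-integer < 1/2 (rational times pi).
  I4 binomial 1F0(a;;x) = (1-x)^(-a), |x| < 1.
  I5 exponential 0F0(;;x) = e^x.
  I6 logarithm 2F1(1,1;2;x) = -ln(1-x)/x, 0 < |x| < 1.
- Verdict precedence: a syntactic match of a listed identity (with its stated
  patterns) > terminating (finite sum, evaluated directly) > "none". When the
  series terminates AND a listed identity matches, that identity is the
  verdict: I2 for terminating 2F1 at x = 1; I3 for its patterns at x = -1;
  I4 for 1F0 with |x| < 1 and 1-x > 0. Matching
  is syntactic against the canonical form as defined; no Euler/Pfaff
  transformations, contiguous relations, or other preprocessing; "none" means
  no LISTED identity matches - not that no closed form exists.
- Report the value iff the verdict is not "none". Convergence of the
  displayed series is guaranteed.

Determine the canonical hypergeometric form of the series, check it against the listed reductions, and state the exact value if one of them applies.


Canonical form: C = 1 times 2F1 with upper {1, 1}, lower {2}, x = -\frac{2}{7}. Verdict: logarithm (I6) matches (the logarithm: parameters (1,1;2), x = -\frac{2}{7}). Sum: \frac{7}{2} \cdot \ln\left(\frac{9}{7}\right).

The tell: x = -\frac{2}{7} and the expanded ratio factors over Q; prefactor 1, roots give parameters.
Adjacent-term ratio: r(k) = -\frac{2}{7} * (k+1) (k+1) / [(k+2) (k+1)] ; factor over Q: parameters, x = -\frac{2}{7}, and C = 1.


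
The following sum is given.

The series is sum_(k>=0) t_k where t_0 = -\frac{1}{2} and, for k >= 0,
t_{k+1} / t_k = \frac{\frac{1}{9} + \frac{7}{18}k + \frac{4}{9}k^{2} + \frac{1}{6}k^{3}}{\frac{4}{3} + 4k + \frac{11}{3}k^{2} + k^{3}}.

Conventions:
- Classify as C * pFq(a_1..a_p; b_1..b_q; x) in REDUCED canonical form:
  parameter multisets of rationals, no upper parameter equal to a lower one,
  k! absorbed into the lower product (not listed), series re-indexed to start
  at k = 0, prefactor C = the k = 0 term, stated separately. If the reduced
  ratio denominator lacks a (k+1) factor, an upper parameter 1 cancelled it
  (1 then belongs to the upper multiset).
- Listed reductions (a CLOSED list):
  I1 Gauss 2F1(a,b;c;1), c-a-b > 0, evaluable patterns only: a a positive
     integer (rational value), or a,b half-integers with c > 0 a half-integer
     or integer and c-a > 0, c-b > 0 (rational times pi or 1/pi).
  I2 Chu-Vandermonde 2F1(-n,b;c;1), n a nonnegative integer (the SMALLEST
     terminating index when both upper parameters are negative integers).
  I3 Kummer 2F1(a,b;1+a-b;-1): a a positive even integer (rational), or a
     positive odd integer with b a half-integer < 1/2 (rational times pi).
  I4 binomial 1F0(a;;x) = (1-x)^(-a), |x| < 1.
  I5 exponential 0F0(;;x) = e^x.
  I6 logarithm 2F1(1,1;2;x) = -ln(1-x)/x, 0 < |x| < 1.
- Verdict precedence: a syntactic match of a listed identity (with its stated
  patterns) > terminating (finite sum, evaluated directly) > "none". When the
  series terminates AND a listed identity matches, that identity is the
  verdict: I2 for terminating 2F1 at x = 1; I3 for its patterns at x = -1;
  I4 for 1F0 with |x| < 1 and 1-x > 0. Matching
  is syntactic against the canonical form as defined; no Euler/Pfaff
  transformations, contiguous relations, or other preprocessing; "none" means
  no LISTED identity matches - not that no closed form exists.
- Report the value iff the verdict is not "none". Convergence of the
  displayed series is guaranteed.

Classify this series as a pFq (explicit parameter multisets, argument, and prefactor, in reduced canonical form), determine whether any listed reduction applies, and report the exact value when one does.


With C = -\frac{1}{2}: the canonical form is 2F1(1, 1; 2; \frac{1}{6}). Verdict: the logarithmic series (I6) fires (the logarithm: parameters (1,1;2), x = \frac{1}{6}). Value: 3 \cdot \ln\left(\frac{5}{6}\right).

Key step: from the first term -\frac{1}{2}: the ratio is unreduced: k + 2/3 divides both sides (C = -1/2, x = 1/6).
Adjacent-term ratio: r(k) = \frac{1}{6} * (k+1) (k+1) / [(k+2) (k+1)] - rational; roots negated = parameters, x = \frac{1}{6}, C = -\frac{1}{2}.


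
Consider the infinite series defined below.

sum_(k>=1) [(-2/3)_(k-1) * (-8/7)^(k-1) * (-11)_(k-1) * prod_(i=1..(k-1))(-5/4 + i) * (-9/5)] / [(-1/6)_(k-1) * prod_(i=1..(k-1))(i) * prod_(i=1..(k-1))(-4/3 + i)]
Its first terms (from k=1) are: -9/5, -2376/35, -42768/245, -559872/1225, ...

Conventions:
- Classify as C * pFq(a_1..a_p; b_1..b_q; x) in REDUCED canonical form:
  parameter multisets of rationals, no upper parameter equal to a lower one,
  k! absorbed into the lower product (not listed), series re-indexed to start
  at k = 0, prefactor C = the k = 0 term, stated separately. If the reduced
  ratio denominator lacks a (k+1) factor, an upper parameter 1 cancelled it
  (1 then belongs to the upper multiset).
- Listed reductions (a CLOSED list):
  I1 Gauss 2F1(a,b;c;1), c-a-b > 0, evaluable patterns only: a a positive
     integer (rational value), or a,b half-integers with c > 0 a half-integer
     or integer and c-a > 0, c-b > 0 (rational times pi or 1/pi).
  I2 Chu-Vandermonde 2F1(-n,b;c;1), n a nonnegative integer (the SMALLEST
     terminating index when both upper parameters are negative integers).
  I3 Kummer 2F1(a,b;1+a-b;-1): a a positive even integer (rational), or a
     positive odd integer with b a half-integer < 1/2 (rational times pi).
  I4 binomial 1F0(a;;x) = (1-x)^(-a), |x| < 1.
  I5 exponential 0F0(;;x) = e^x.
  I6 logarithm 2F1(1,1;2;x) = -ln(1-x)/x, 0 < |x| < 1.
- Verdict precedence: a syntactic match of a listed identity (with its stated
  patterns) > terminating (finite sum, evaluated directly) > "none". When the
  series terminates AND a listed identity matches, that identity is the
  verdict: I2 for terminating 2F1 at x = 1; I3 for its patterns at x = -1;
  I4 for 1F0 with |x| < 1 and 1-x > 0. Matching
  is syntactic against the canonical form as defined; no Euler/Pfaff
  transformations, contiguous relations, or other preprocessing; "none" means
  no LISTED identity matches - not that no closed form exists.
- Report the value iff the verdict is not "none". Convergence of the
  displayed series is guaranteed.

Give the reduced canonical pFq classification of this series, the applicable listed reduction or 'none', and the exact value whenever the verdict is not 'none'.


This is -9/5 * 3F2(-11, -2/3, -1/4; -1/3, -1/6; -8/7) in reduced canonical form. Verdict: terminating - upper parameter -11 makes this a finite sum (last index 11), evaluated exactly. Value: -40358629463106337948035801/6796473610264829959405.

The tell: t_0 being -9/5, the product of the first k integers (C = -9/5) is k!.
Step ratio: r(k) = (-8/7) * (k-11) (k-2/3) (k-1/4) / [(k-1/3) (k-1/6) (k+1)] - rational in k. x = (-8/7); t_0 = -9/5; negate the roots.
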